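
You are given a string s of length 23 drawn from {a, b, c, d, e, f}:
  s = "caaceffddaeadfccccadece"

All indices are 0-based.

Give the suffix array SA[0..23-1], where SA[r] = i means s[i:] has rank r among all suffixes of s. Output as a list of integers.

rank→(start, suffix):
  0 → (1, 'aaceffddaeadfccccadece')
  1 → (2, 'aceffddaeadfccccadece')
  2 → (18, 'adece')
  3 → (11, 'adfccccadece')
  4 → (9, 'aeadfccccadece')
  5 → (0, 'caaceffddaeadfccccadece')
  6 → (17, 'cadece')
  7 → (16, 'ccadece')
  8 → (15, 'cccadece')
  9 → (14, 'ccccadece')
  10 → (21, 'ce')
  11 → (3, 'ceffddaeadfccccadece')
  12 → (8, 'daeadfccccadece')
  13 → (7, 'ddaeadfccccadece')
  14 → (19, 'dece')
  15 → (12, 'dfccccadece')
  16 → (22, 'e')
  17 → (10, 'eadfccccadece')
  18 → (20, 'ece')
  19 → (4, 'effddaeadfccccadece')
  20 → (13, 'fccccadece')
  21 → (6, 'fddaeadfccccadece')
  22 → (5, 'ffddaeadfccccadece')

[1, 2, 18, 11, 9, 0, 17, 16, 15, 14, 21, 3, 8, 7, 19, 12, 22, 10, 20, 4, 13, 6, 5]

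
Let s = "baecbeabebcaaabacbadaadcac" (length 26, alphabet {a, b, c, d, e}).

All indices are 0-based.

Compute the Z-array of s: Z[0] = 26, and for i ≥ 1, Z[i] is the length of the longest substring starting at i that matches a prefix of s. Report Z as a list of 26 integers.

[26, 0, 0, 0, 1, 0, 0, 1, 0, 1, 0, 0, 0, 0, 2, 0, 0, 2, 0, 0, 0, 0, 0, 0, 0, 0]

Z[0]=26
i=1: outside box; Z[1]=0
i=2: outside box; Z[2]=0
i=3: outside box; Z[3]=0
i=4: outside box; Z[4]=1 extend→box=[4,5)
i=5: outside box; Z[5]=0
i=6: outside box; Z[6]=0
i=7: outside box; Z[7]=1 extend→box=[7,8)
i=8: outside box; Z[8]=0
i=9: outside box; Z[9]=1 extend→box=[9,10)
i=10: outside box; Z[10]=0
i=11: outside box; Z[11]=0
i=12: outside box; Z[12]=0
i=13: outside box; Z[13]=0
i=14: outside box; Z[14]=2 extend→box=[14,16)
i=15: min(r-i=1, Z[1]=0)=0; Z[15]=0
i=16: outside box; Z[16]=0
i=17: outside box; Z[17]=2 extend→box=[17,19)
i=18: min(r-i=1, Z[1]=0)=0; Z[18]=0
i=19: outside box; Z[19]=0
i=20: outside box; Z[20]=0
i=21: outside box; Z[21]=0
i=22: outside box; Z[22]=0
i=23: outside box; Z[23]=0
i=24: outside box; Z[24]=0
i=25: outside box; Z[25]=0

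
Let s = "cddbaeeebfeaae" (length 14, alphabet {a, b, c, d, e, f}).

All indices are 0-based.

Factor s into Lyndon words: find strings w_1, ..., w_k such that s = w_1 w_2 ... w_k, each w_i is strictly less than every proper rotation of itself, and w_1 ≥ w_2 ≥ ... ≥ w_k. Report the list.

["cdd", "b", "aeeebfe", "aae"]

emit factor 1: 'cdd' (i=0, period=3)
emit factor 2: 'b' (i=3, period=1)
emit factor 3: 'aeeebfe' (i=4, period=7)
emit factor 4: 'aae' (i=11, period=3)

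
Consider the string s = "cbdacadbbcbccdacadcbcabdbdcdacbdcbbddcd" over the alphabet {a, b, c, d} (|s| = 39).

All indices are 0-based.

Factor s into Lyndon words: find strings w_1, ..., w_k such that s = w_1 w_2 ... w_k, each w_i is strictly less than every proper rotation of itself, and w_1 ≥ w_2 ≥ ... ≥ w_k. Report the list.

emit factor 1: 'c' (i=0, period=1)
emit factor 2: 'bd' (i=1, period=2)
emit factor 3: 'acadbbcbccdacadcbc' (i=3, period=18)
emit factor 4: 'abdbdcdacbdcbbddcd' (i=21, period=18)

["c", "bd", "acadbbcbccdacadcbc", "abdbdcdacbdcbbddcd"]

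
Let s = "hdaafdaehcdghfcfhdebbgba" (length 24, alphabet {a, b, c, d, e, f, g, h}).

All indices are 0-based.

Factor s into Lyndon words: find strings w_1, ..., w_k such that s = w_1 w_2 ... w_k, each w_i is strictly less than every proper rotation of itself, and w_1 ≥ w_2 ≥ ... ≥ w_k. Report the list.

["h", "d", "aafdaehcdghfcfhdebbgb", "a"]

emit factor 1: 'h' (i=0, period=1)
emit factor 2: 'd' (i=1, period=1)
emit factor 3: 'aafdaehcdghfcfhdebbgb' (i=2, period=21)
emit factor 4: 'a' (i=23, period=1)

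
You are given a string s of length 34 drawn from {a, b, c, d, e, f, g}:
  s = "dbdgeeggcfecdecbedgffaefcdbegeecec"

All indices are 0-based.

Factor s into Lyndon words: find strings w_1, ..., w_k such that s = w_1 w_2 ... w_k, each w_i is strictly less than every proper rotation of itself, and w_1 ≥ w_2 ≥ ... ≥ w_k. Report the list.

["d", "bdgeeggcfecdecbedgff", "aefcdbegeecec"]

emit factor 1: 'd' (i=0, period=1)
emit factor 2: 'bdgeeggcfecdecbedgff' (i=1, period=20)
emit factor 3: 'aefcdbegeecec' (i=21, period=13)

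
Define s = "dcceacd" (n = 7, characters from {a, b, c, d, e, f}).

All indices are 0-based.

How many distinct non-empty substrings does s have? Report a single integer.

25

rank | idx | suffix
   0 |   4 | acd
   1 |   1 | cceacd
   2 |   5 | cd
   3 |   2 | ceacd
   4 |   6 | d
   5 |   0 | dcceacd
   6 |   3 | eacd

SA = [4, 1, 5, 2, 6, 0, 3]
[i] adj suffixes → lcp
  [1] 4/1 → 0 ('')
  [2] 1/5 → 1 ('c')
  [3] 5/2 → 1 ('c')
  [4] 2/6 → 0 ('')
  [5] 6/0 → 1 ('d')
  [6] 0/3 → 0 ('')

n(n+1)/2 = 7·8/2 = 28
Σ LCP = 0 + 0 + 1 + 1 + 0 + 1 + 0 = 3
distinct = 28 − 3 = 25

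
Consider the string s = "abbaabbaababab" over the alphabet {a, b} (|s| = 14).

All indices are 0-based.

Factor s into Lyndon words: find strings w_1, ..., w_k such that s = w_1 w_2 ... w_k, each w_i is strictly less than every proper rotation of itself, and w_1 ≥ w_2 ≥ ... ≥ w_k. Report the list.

["abb", "aabb", "aababab"]

emit factor 1: 'abb' (i=0, period=3)
emit factor 2: 'aabb' (i=3, period=4)
emit factor 3: 'aababab' (i=7, period=7)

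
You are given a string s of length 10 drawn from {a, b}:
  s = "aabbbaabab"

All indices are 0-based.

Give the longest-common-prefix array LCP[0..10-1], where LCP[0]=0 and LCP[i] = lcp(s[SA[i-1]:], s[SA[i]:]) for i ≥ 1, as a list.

[0, 3, 1, 2, 2, 0, 1, 2, 1, 2]

rank | idx | suffix
   0 |   5 | aabab
   1 |   0 | aabbbaabab
   2 |   8 | ab
   3 |   6 | abab
   4 |   1 | abbbaabab
   5 |   9 | b
   6 |   4 | baabab
   7 |   7 | bab
   8 |   3 | bbaabab
   9 |   2 | bbbaabab

SA = [5, 0, 8, 6, 1, 9, 4, 7, 3, 2]
rank  pair      lcp
   1  s[5:],s[0:]  3  'aab'
   2  s[0:],s[8:]  1  'a'
   3  s[8:],s[6:]  2  'ab'
   4  s[6:],s[1:]  2  'ab'
   5  s[1:],s[9:]  0  ''
   6  s[9:],s[4:]  1  'b'
   7  s[4:],s[7:]  2  'ba'
   8  s[7:],s[3:]  1  'b'
   9  s[3:],s[2:]  2  'bb'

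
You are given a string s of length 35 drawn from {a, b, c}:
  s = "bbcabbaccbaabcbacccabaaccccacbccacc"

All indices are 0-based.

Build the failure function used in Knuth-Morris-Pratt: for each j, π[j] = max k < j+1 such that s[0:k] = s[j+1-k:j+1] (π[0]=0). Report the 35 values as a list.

[0, 1, 0, 0, 1, 2, 0, 0, 0, 1, 0, 0, 1, 0, 1, 0, 0, 0, 0, 0, 1, 0, 0, 0, 0, 0, 0, 0, 0, 1, 0, 0, 0, 0, 0]

π[0] = 0
j=1 s[j]='b': π[1]=1 (border 'b')
j=2 s[j]='c': k: 1→0; π[2]=0 (border '')
j=3 s[j]='a': π[3]=0 (border '')
j=4 s[j]='b': π[4]=1 (border 'b')
j=5 s[j]='b': π[5]=2 (border 'bb')
j=6 s[j]='a': k: 2→1→0; π[6]=0 (border '')
j=7 s[j]='c': π[7]=0 (border '')
j=8 s[j]='c': π[8]=0 (border '')
j=9 s[j]='b': π[9]=1 (border 'b')
j=10 s[j]='a': k: 1→0; π[10]=0 (border '')
j=11 s[j]='a': π[11]=0 (border '')
j=12 s[j]='b': π[12]=1 (border 'b')
j=13 s[j]='c': k: 1→0; π[13]=0 (border '')
j=14 s[j]='b': π[14]=1 (border 'b')
j=15 s[j]='a': k: 1→0; π[15]=0 (border '')
j=16 s[j]='c': π[16]=0 (border '')
j=17 s[j]='c': π[17]=0 (border '')
j=18 s[j]='c': π[18]=0 (border '')
j=19 s[j]='a': π[19]=0 (border '')
j=20 s[j]='b': π[20]=1 (border 'b')
j=21 s[j]='a': k: 1→0; π[21]=0 (border '')
j=22 s[j]='a': π[22]=0 (border '')
j=23 s[j]='c': π[23]=0 (border '')
j=24 s[j]='c': π[24]=0 (border '')
j=25 s[j]='c': π[25]=0 (border '')
j=26 s[j]='c': π[26]=0 (border '')
j=27 s[j]='a': π[27]=0 (border '')
j=28 s[j]='c': π[28]=0 (border '')
j=29 s[j]='b': π[29]=1 (border 'b')
j=30 s[j]='c': k: 1→0; π[30]=0 (border '')
j=31 s[j]='c': π[31]=0 (border '')
j=32 s[j]='a': π[32]=0 (border '')
j=33 s[j]='c': π[33]=0 (border '')
j=34 s[j]='c': π[34]=0 (border '')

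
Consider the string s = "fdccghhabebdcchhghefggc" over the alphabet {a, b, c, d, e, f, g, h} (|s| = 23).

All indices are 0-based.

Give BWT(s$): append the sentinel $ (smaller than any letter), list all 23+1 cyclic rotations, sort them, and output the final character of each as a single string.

rank  rotation                  last
    0  $fdccghhabebdcchhghefggc  c
    1  abebdcchhghefggc$fdccghh  h
    2  bdcchhghefggc$fdccghhabe  e
    3  bebdcchhghefggc$fdccghha  a
    4  c$fdccghhabebdcchhghefgg  g
    5  ccghhabebdcchhghefggc$fd  d
    6  cchhghefggc$fdccghhabebd  d
    7  cghhabebdcchhghefggc$fdc  c
    8  chhghefggc$fdccghhabebdc  c
    9  dccghhabebdcchhghefggc$f  f
   10  dcchhghefggc$fdccghhabeb  b
   11  ebdcchhghefggc$fdccghhab  b
   12  efggc$fdccghhabebdcchhgh  h
   13  fdccghhabebdcchhghefggc$  $
   14  fggc$fdccghhabebdcchhghe  e
   15  gc$fdccghhabebdcchhghefg  g
   16  ggc$fdccghhabebdcchhghef  f
   17  ghefggc$fdccghhabebdcchh  h
   18  ghhabebdcchhghefggc$fdcc  c
   19  habebdcchhghefggc$fdccgh  h
   20  hefggc$fdccghhabebdcchhg  g
   21  hghefggc$fdccghhabebdcch  h
   22  hhabebdcchhghefggc$fdccg  g
   23  hhghefggc$fdccghhabebdcc  c

cheagddccfbbh$egfhchghgc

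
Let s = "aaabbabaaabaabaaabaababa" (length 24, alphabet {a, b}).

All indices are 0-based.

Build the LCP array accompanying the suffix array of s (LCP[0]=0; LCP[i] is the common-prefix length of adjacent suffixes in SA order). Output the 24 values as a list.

sorted suffixes:
  #0 SA[0]=23  'a'
  #1 SA[1]=7  'aaabaabaaabaababa'
  #2 SA[2]=14  'aaabaababa'
  #3 SA[3]=0  'aaabbabaaabaabaaabaababa'
  #4 SA[4]=11  'aabaaabaababa'
  #5 SA[5]=8  'aabaabaaabaababa'
  #6 SA[6]=15  'aabaababa'
  #7 SA[7]=18  'aababa'
  #8 SA[8]=1  'aabbabaaabaabaaabaababa'
  #9 SA[9]=21  'aba'
  #10 SA[10]=5  'abaaabaabaaabaababa'
  #11 SA[11]=12  'abaaabaababa'
  #12 SA[12]=9  'abaabaaabaababa'
  #13 SA[13]=16  'abaababa'
  #14 SA[14]=19  'ababa'
  #15 SA[15]=2  'abbabaaabaabaaabaababa'
  #16 SA[16]=22  'ba'
  #17 SA[17]=6  'baaabaabaaabaababa'
  #18 SA[18]=13  'baaabaababa'
  #19 SA[19]=10  'baabaaabaababa'
  #20 SA[20]=17  'baababa'
  #21 SA[21]=20  'baba'
  #22 SA[22]=4  'babaaabaabaaabaababa'
  #23 SA[23]=3  'bbabaaabaabaaabaababa'

SA = [23, 7, 14, 0, 11, 8, 15, 18, 1, 21, 5, 12, 9, 16, 19, 2, 22, 6, 13, 10, 17, 20, 4, 3]
[i] adj suffixes → lcp
  [1] 23/7 → 1 ('a')
  [2] 7/14 → 8 ('aaabaaba')
  [3] 14/0 → 4 ('aaab')
  [4] 0/11 → 2 ('aa')
  [5] 11/8 → 5 ('aabaa')
  [6] 8/15 → 7 ('aabaaba')
  [7] 15/18 → 4 ('aaba')
  [8] 18/1 → 3 ('aab')
  [9] 1/21 → 1 ('a')
  [10] 21/5 → 3 ('aba')
  [11] 5/12 → 10 ('abaaabaaba')
  [12] 12/9 → 4 ('abaa')
  [13] 9/16 → 6 ('abaaba')
  [14] 16/19 → 3 ('aba')
  [15] 19/2 → 2 ('ab')
  [16] 2/22 → 0 ('')
  [17] 22/6 → 2 ('ba')
  [18] 6/13 → 9 ('baaabaaba')
  [19] 13/10 → 3 ('baa')
  [20] 10/17 → 5 ('baaba')
  [21] 17/20 → 2 ('ba')
  [22] 20/4 → 4 ('baba')
  [23] 4/3 → 1 ('b')

[0, 1, 8, 4, 2, 5, 7, 4, 3, 1, 3, 10, 4, 6, 3, 2, 0, 2, 9, 3, 5, 2, 4, 1]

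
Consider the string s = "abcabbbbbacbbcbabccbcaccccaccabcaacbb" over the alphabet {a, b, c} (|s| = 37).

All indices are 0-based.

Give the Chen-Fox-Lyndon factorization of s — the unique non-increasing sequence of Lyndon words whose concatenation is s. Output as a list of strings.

emit factor 1: 'abc' (i=0, period=3)
emit factor 2: 'abbbbbacbbcbabccbcaccccaccabc' (i=3, period=29)
emit factor 3: 'aacbb' (i=32, period=5)

["abc", "abbbbbacbbcbabccbcaccccaccabc", "aacbb"]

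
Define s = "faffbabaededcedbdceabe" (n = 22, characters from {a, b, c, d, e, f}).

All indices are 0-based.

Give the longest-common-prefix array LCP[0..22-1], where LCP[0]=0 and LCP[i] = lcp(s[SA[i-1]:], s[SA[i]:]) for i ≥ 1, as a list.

[0, 2, 1, 1, 0, 2, 1, 1, 0, 2, 0, 1, 3, 1, 0, 1, 1, 2, 2, 0, 1, 1]

sorted suffixes:
  #0 SA[0]=5  'abaededcedbdceabe'
  #1 SA[1]=19  'abe'
  #2 SA[2]=7  'aededcedbdceabe'
  #3 SA[3]=1  'affbabaededcedbdceabe'
  #4 SA[4]=4  'babaededcedbdceabe'
  #5 SA[5]=6  'baededcedbdceabe'
  #6 SA[6]=15  'bdceabe'
  #7 SA[7]=20  'be'
  #8 SA[8]=17  'ceabe'
  #9 SA[9]=12  'cedbdceabe'
  #10 SA[10]=14  'dbdceabe'
  #11 SA[11]=16  'dceabe'
  #12 SA[12]=11  'dcedbdceabe'
  #13 SA[13]=9  'dedcedbdceabe'
  #14 SA[14]=21  'e'
  #15 SA[15]=18  'eabe'
  #16 SA[16]=13  'edbdceabe'
  #17 SA[17]=10  'edcedbdceabe'
  #18 SA[18]=8  'ededcedbdceabe'
  #19 SA[19]=0  'faffbabaededcedbdceabe'
  #20 SA[20]=3  'fbabaededcedbdceabe'
  #21 SA[21]=2  'ffbabaededcedbdceabe'

SA = [5, 19, 7, 1, 4, 6, 15, 20, 17, 12, 14, 16, 11, 9, 21, 18, 13, 10, 8, 0, 3, 2]
i: (SA[i-1],SA[i]) lcp shared
  1: (5,19) 2 'ab'
  2: (19,7) 1 'a'
  3: (7,1) 1 'a'
  4: (1,4) 0 ''
  5: (4,6) 2 'ba'
  6: (6,15) 1 'b'
  7: (15,20) 1 'b'
  8: (20,17) 0 ''
  9: (17,12) 2 'ce'
  10: (12,14) 0 ''
  11: (14,16) 1 'd'
  12: (16,11) 3 'dce'
  13: (11,9) 1 'd'
  14: (9,21) 0 ''
  15: (21,18) 1 'e'
  16: (18,13) 1 'e'
  17: (13,10) 2 'ed'
  18: (10,8) 2 'ed'
  19: (8,0) 0 ''
  20: (0,3) 1 'f'
  21: (3,2) 1 'f'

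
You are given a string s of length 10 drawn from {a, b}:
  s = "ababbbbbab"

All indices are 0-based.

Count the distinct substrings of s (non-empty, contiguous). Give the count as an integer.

sorted suffixes:
  #0 SA[0]=8  'ab'
  #1 SA[1]=0  'ababbbbbab'
  #2 SA[2]=2  'abbbbbab'
  #3 SA[3]=9  'b'
  #4 SA[4]=7  'bab'
  #5 SA[5]=1  'babbbbbab'
  #6 SA[6]=6  'bbab'
  #7 SA[7]=5  'bbbab'
  #8 SA[8]=4  'bbbbab'
  #9 SA[9]=3  'bbbbbab'

SA = [8, 0, 2, 9, 7, 1, 6, 5, 4, 3]
i: (SA[i-1],SA[i]) lcp shared
  1: (8,0) 2 'ab'
  2: (0,2) 2 'ab'
  3: (2,9) 0 ''
  4: (9,7) 1 'b'
  5: (7,1) 3 'bab'
  6: (1,6) 1 'b'
  7: (6,5) 2 'bb'
  8: (5,4) 3 'bbb'
  9: (4,3) 4 'bbbb'

n(n+1)/2 = 10·11/2 = 55
Σ LCP = 0 + 2 + 2 + 0 + 1 + 3 + 1 + 2 + 3 + 4 = 18
distinct = 55 − 18 = 37

37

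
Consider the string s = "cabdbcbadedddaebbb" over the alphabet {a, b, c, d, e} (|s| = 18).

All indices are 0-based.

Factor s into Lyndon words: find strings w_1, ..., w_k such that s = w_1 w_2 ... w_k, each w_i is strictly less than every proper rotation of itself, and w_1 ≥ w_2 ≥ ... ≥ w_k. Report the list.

emit factor 1: 'c' (i=0, period=1)
emit factor 2: 'abdbcbadedddaebbb' (i=1, period=17)

["c", "abdbcbadedddaebbb"]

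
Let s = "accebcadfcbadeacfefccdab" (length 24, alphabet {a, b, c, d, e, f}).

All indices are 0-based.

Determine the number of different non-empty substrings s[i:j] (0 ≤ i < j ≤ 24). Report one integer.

278

sorted suffixes:
  #0 SA[0]=22  'ab'
  #1 SA[1]=0  'accebcadfcbadeacfefccdab'
  #2 SA[2]=14  'acfefccdab'
  #3 SA[3]=11  'adeacfefccdab'
  #4 SA[4]=6  'adfcbadeacfefccdab'
  #5 SA[5]=23  'b'
  #6 SA[6]=10  'badeacfefccdab'
  #7 SA[7]=4  'bcadfcbadeacfefccdab'
  #8 SA[8]=5  'cadfcbadeacfefccdab'
  #9 SA[9]=9  'cbadeacfefccdab'
  #10 SA[10]=19  'ccdab'
  #11 SA[11]=1  'ccebcadfcbadeacfefccdab'
  #12 SA[12]=20  'cdab'
  #13 SA[13]=2  'cebcadfcbadeacfefccdab'
  #14 SA[14]=15  'cfefccdab'
  #15 SA[15]=21  'dab'
  #16 SA[16]=12  'deacfefccdab'
  #17 SA[17]=7  'dfcbadeacfefccdab'
  #18 SA[18]=13  'eacfefccdab'
  #19 SA[19]=3  'ebcadfcbadeacfefccdab'
  #20 SA[20]=17  'efccdab'
  #21 SA[21]=8  'fcbadeacfefccdab'
  #22 SA[22]=18  'fccdab'
  #23 SA[23]=16  'fefccdab'

SA = [22, 0, 14, 11, 6, 23, 10, 4, 5, 9, 19, 1, 20, 2, 15, 21, 12, 7, 13, 3, 17, 8, 18, 16]
[i] adj suffixes → lcp
  [1] 22/0 → 1 ('a')
  [2] 0/14 → 2 ('ac')
  [3] 14/11 → 1 ('a')
  [4] 11/6 → 2 ('ad')
  [5] 6/23 → 0 ('')
  [6] 23/10 → 1 ('b')
  [7] 10/4 → 1 ('b')
  [8] 4/5 → 0 ('')
  [9] 5/9 → 1 ('c')
  [10] 9/19 → 1 ('c')
  [11] 19/1 → 2 ('cc')
  [12] 1/20 → 1 ('c')
  [13] 20/2 → 1 ('c')
  [14] 2/15 → 1 ('c')
  [15] 15/21 → 0 ('')
  [16] 21/12 → 1 ('d')
  [17] 12/7 → 1 ('d')
  [18] 7/13 → 0 ('')
  [19] 13/3 → 1 ('e')
  [20] 3/17 → 1 ('e')
  [21] 17/8 → 0 ('')
  [22] 8/18 → 2 ('fc')
  [23] 18/16 → 1 ('f')

n(n+1)/2 = 24·25/2 = 300
Σ LCP = 0 + 1 + 2 + 1 + 2 + 0 + 1 + 1 + 0 + 1 + 1 + 2 + 1 + 1 + 1 + 0 + 1 + 1 + 0 + 1 + 1 + 0 + 2 + 1 = 22
distinct = 300 − 22 = 278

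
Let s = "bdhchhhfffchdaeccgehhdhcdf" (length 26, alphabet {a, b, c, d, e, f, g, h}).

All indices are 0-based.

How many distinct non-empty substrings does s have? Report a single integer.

rank | idx | suffix
   0 |  13 | aeccgehhdhcdf
   1 |   0 | bdhchhhfffchdaeccgehhdhcdf
   2 |  15 | ccgehhdhcdf
   3 |  23 | cdf
   4 |  16 | cgehhdhcdf
   5 |  10 | chdaeccgehhdhcdf
   6 |   3 | chhhfffchdaeccgehhdhcdf
   7 |  12 | daeccgehhdhcdf
   8 |  24 | df
   9 |  21 | dhcdf
  10 |   1 | dhchhhfffchdaeccgehhdhcdf
  11 |  14 | eccgehhdhcdf
  12 |  18 | ehhdhcdf
  13 |  25 | f
  14 |   9 | fchdaeccgehhdhcdf
  15 |   8 | ffchdaeccgehhdhcdf
  16 |   7 | fffchdaeccgehhdhcdf
  17 |  17 | gehhdhcdf
  18 |  22 | hcdf
  19 |   2 | hchhhfffchdaeccgehhdhcdf
  20 |  11 | hdaeccgehhdhcdf
  21 |  20 | hdhcdf
  22 |   6 | hfffchdaeccgehhdhcdf
  23 |  19 | hhdhcdf
  24 |   5 | hhfffchdaeccgehhdhcdf
  25 |   4 | hhhfffchdaeccgehhdhcdf

SA = [13, 0, 15, 23, 16, 10, 3, 12, 24, 21, 1, 14, 18, 25, 9, 8, 7, 17, 22, 2, 11, 20, 6, 19, 5, 4]
i: (SA[i-1],SA[i]) lcp shared
  1: (13,0) 0 ''
  2: (0,15) 0 ''
  3: (15,23) 1 'c'
  4: (23,16) 1 'c'
  5: (16,10) 1 'c'
  6: (10,3) 2 'ch'
  7: (3,12) 0 ''
  8: (12,24) 1 'd'
  9: (24,21) 1 'd'
  10: (21,1) 3 'dhc'
  11: (1,14) 0 ''
  12: (14,18) 1 'e'
  13: (18,25) 0 ''
  14: (25,9) 1 'f'
  15: (9,8) 1 'f'
  16: (8,7) 2 'ff'
  17: (7,17) 0 ''
  18: (17,22) 0 ''
  19: (22,2) 2 'hc'
  20: (2,11) 1 'h'
  21: (11,20) 2 'hd'
  22: (20,6) 1 'h'
  23: (6,19) 1 'h'
  24: (19,5) 2 'hh'
  25: (5,4) 2 'hh'

n(n+1)/2 = 26·27/2 = 351
Σ LCP = 0 + 0 + 0 + 1 + 1 + 1 + 2 + 0 + 1 + 1 + 3 + 0 + 1 + 0 + 1 + 1 + 2 + 0 + 0 + 2 + 1 + 2 + 1 + 1 + 2 + 2 = 26
distinct = 351 − 26 = 325

325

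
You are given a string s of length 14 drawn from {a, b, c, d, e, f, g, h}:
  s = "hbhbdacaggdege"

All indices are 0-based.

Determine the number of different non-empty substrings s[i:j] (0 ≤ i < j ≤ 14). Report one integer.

97

rank→(start, suffix):
  0 → (5, 'acaggdege')
  1 → (7, 'aggdege')
  2 → (3, 'bdacaggdege')
  3 → (1, 'bhbdacaggdege')
  4 → (6, 'caggdege')
  5 → (4, 'dacaggdege')
  6 → (10, 'dege')
  7 → (13, 'e')
  8 → (11, 'ege')
  9 → (9, 'gdege')
  10 → (12, 'ge')
  11 → (8, 'ggdege')
  12 → (2, 'hbdacaggdege')
  13 → (0, 'hbhbdacaggdege')

SA = [5, 7, 3, 1, 6, 4, 10, 13, 11, 9, 12, 8, 2, 0]
i: (SA[i-1],SA[i]) lcp shared
  1: (5,7) 1 'a'
  2: (7,3) 0 ''
  3: (3,1) 1 'b'
  4: (1,6) 0 ''
  5: (6,4) 0 ''
  6: (4,10) 1 'd'
  7: (10,13) 0 ''
  8: (13,11) 1 'e'
  9: (11,9) 0 ''
  10: (9,12) 1 'g'
  11: (12,8) 1 'g'
  12: (8,2) 0 ''
  13: (2,0) 2 'hb'

n(n+1)/2 = 14·15/2 = 105
Σ LCP = 0 + 1 + 0 + 1 + 0 + 0 + 1 + 0 + 1 + 0 + 1 + 1 + 0 + 2 = 8
distinct = 105 − 8 = 97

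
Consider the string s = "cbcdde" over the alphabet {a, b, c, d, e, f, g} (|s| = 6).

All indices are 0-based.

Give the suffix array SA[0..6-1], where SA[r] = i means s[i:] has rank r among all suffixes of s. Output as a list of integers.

rank | idx | suffix
   0 |   1 | bcdde
   1 |   0 | cbcdde
   2 |   2 | cdde
   3 |   3 | dde
   4 |   4 | de
   5 |   5 | e

[1, 0, 2, 3, 4, 5]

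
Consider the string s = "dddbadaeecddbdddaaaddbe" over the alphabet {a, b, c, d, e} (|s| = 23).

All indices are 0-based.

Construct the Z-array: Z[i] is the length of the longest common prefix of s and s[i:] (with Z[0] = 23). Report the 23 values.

Z[0]=23
i=1: fresh scan; Z[1]=2 extend→box=[1,3)
i=2: min(r-i=1, Z[1]=2)=1; Z[2]=1
i=3: fresh scan; Z[3]=0
i=4: fresh scan; Z[4]=0
i=5: fresh scan; Z[5]=1 extend→box=[5,6)
i=6: fresh scan; Z[6]=0
i=7: fresh scan; Z[7]=0
i=8: fresh scan; Z[8]=0
i=9: fresh scan; Z[9]=0
i=10: fresh scan; Z[10]=2 extend→box=[10,12)
i=11: min(r-i=1, Z[1]=2)=1; Z[11]=1
i=12: fresh scan; Z[12]=0
i=13: fresh scan; Z[13]=3 extend→box=[13,16)
i=14: min(r-i=2, Z[1]=2)=2; Z[14]=2
i=15: min(r-i=1, Z[2]=1)=1; Z[15]=1
i=16: fresh scan; Z[16]=0
i=17: fresh scan; Z[17]=0
i=18: fresh scan; Z[18]=0
i=19: fresh scan; Z[19]=2 extend→box=[19,21)
i=20: min(r-i=1, Z[1]=2)=1; Z[20]=1
i=21: fresh scan; Z[21]=0
i=22: fresh scan; Z[22]=0

[23, 2, 1, 0, 0, 1, 0, 0, 0, 0, 2, 1, 0, 3, 2, 1, 0, 0, 0, 2, 1, 0, 0]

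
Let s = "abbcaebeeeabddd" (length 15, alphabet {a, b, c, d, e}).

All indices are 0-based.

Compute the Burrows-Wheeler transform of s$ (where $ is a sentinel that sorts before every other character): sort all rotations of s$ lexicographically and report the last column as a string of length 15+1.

rank  rotation          last
    0  $abbcaebeeeabddd  d
    1  abbcaebeeeabddd$  $
    2  abddd$abbcaebeee  e
    3  aebeeeabddd$abbc  c
    4  bbcaebeeeabddd$a  a
    5  bcaebeeeabddd$ab  b
    6  bddd$abbcaebeeea  a
    7  beeeabddd$abbcae  e
    8  caebeeeabddd$abb  b
    9  d$abbcaebeeeabdd  d
   10  dd$abbcaebeeeabd  d
   11  ddd$abbcaebeeeab  b
   12  eabddd$abbcaebee  e
   13  ebeeeabddd$abbca  a
   14  eeabddd$abbcaebe  e
   15  eeeabddd$abbcaeb  b

d$ecabaebddbeaeb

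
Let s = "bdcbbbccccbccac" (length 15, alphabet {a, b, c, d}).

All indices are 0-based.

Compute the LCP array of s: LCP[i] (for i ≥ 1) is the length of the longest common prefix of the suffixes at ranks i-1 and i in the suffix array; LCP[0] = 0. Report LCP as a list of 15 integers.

[0, 0, 2, 1, 3, 1, 0, 1, 1, 2, 1, 2, 2, 3, 0]

rank→(start, suffix):
  0 → (13, 'ac')
  1 → (3, 'bbbccccbccac')
  2 → (4, 'bbccccbccac')
  3 → (10, 'bccac')
  4 → (5, 'bccccbccac')
  5 → (0, 'bdcbbbccccbccac')
  6 → (14, 'c')
  7 → (12, 'cac')
  8 → (2, 'cbbbccccbccac')
  9 → (9, 'cbccac')
  10 → (11, 'ccac')
  11 → (8, 'ccbccac')
  12 → (7, 'cccbccac')
  13 → (6, 'ccccbccac')
  14 → (1, 'dcbbbccccbccac')

SA = [13, 3, 4, 10, 5, 0, 14, 12, 2, 9, 11, 8, 7, 6, 1]
i: (SA[i-1],SA[i]) lcp shared
  1: (13,3) 0 ''
  2: (3,4) 2 'bb'
  3: (4,10) 1 'b'
  4: (10,5) 3 'bcc'
  5: (5,0) 1 'b'
  6: (0,14) 0 ''
  7: (14,12) 1 'c'
  8: (12,2) 1 'c'
  9: (2,9) 2 'cb'
  10: (9,11) 1 'c'
  11: (11,8) 2 'cc'
  12: (8,7) 2 'cc'
  13: (7,6) 3 'ccc'
  14: (6,1) 0 ''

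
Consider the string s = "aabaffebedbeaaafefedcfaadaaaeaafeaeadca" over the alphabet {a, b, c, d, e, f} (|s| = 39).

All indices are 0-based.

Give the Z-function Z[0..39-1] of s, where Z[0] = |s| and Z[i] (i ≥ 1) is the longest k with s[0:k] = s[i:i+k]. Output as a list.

[39, 1, 0, 1, 0, 0, 0, 0, 0, 0, 0, 0, 2, 2, 1, 0, 0, 0, 0, 0, 0, 0, 2, 1, 0, 2, 2, 1, 0, 2, 1, 0, 0, 1, 0, 1, 0, 0, 1]

Z[0]=39
i=1: fresh scan; Z[1]=1 scan→box=[1,2)
i=2: fresh scan; Z[2]=0
i=3: fresh scan; Z[3]=1 scan→box=[3,4)
i=4: fresh scan; Z[4]=0
i=5: fresh scan; Z[5]=0
i=6: fresh scan; Z[6]=0
i=7: fresh scan; Z[7]=0
i=8: fresh scan; Z[8]=0
i=9: fresh scan; Z[9]=0
i=10: fresh scan; Z[10]=0
i=11: fresh scan; Z[11]=0
i=12: fresh scan; Z[12]=2 scan→box=[12,14)
i=13: min(r-i=1, Z[1]=1)=1; Z[13]=2 scan→box=[13,15)
i=14: min(r-i=1, Z[1]=1)=1; Z[14]=1
i=15: fresh scan; Z[15]=0
i=16: fresh scan; Z[16]=0
i=17: fresh scan; Z[17]=0
i=18: fresh scan; Z[18]=0
i=19: fresh scan; Z[19]=0
i=20: fresh scan; Z[20]=0
i=21: fresh scan; Z[21]=0
i=22: fresh scan; Z[22]=2 scan→box=[22,24)
i=23: min(r-i=1, Z[1]=1)=1; Z[23]=1
i=24: fresh scan; Z[24]=0
i=25: fresh scan; Z[25]=2 scan→box=[25,27)
i=26: min(r-i=1, Z[1]=1)=1; Z[26]=2 scan→box=[26,28)
i=27: min(r-i=1, Z[1]=1)=1; Z[27]=1
i=28: fresh scan; Z[28]=0
i=29: fresh scan; Z[29]=2 scan→box=[29,31)
i=30: min(r-i=1, Z[1]=1)=1; Z[30]=1
i=31: fresh scan; Z[31]=0
i=32: fresh scan; Z[32]=0
i=33: fresh scan; Z[33]=1 scan→box=[33,34)
i=34: fresh scan; Z[34]=0
i=35: fresh scan; Z[35]=1 scan→box=[35,36)
i=36: fresh scan; Z[36]=0
i=37: fresh scan; Z[37]=0
i=38: fresh scan; Z[38]=1 scan→box=[38,39)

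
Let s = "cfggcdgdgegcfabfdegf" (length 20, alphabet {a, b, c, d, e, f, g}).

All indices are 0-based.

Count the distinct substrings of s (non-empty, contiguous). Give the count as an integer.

sorted suffixes:
  #0 SA[0]=13  'abfdegf'
  #1 SA[1]=14  'bfdegf'
  #2 SA[2]=4  'cdgdgegcfabfdegf'
  #3 SA[3]=11  'cfabfdegf'
  #4 SA[4]=0  'cfggcdgdgegcfabfdegf'
  #5 SA[5]=16  'degf'
  #6 SA[6]=5  'dgdgegcfabfdegf'
  #7 SA[7]=7  'dgegcfabfdegf'
  #8 SA[8]=9  'egcfabfdegf'
  #9 SA[9]=17  'egf'
  #10 SA[10]=19  'f'
  #11 SA[11]=12  'fabfdegf'
  #12 SA[12]=15  'fdegf'
  #13 SA[13]=1  'fggcdgdgegcfabfdegf'
  #14 SA[14]=3  'gcdgdgegcfabfdegf'
  #15 SA[15]=10  'gcfabfdegf'
  #16 SA[16]=6  'gdgegcfabfdegf'
  #17 SA[17]=8  'gegcfabfdegf'
  #18 SA[18]=18  'gf'
  #19 SA[19]=2  'ggcdgdgegcfabfdegf'

SA = [13, 14, 4, 11, 0, 16, 5, 7, 9, 17, 19, 12, 15, 1, 3, 10, 6, 8, 18, 2]
[i] adj suffixes → lcp
  [1] 13/14 → 0 ('')
  [2] 14/4 → 0 ('')
  [3] 4/11 → 1 ('c')
  [4] 11/0 → 2 ('cf')
  [5] 0/16 → 0 ('')
  [6] 16/5 → 1 ('d')
  [7] 5/7 → 2 ('dg')
  [8] 7/9 → 0 ('')
  [9] 9/17 → 2 ('eg')
  [10] 17/19 → 0 ('')
  [11] 19/12 → 1 ('f')
  [12] 12/15 → 1 ('f')
  [13] 15/1 → 1 ('f')
  [14] 1/3 → 0 ('')
  [15] 3/10 → 2 ('gc')
  [16] 10/6 → 1 ('g')
  [17] 6/8 → 1 ('g')
  [18] 8/18 → 1 ('g')
  [19] 18/2 → 1 ('g')

n(n+1)/2 = 20·21/2 = 210
Σ LCP = 0 + 0 + 0 + 1 + 2 + 0 + 1 + 2 + 0 + 2 + 0 + 1 + 1 + 1 + 0 + 2 + 1 + 1 + 1 + 1 = 17
distinct = 210 − 17 = 193

193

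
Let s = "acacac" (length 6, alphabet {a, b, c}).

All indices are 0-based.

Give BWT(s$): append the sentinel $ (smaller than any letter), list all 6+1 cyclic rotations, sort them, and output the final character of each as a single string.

ccc$aaa

rank  rotation last
    0  $acacac  c
    1  ac$acac  c
    2  acac$ac  c
    3  acacac$  $
    4  c$acaca  a
    5  cac$aca  a
    6  cacac$a  a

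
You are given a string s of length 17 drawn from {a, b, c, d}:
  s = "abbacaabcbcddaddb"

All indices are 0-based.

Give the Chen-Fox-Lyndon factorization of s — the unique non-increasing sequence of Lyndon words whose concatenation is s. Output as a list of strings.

["abbac", "aabcbcddaddb"]

emit factor 1: 'abbac' (i=0, period=5)
emit factor 2: 'aabcbcddaddb' (i=5, period=12)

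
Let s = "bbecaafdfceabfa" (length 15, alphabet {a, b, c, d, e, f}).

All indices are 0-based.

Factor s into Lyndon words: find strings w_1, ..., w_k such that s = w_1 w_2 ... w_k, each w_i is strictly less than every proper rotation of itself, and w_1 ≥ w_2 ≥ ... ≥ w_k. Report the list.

["bbec", "aafdfceabf", "a"]

emit factor 1: 'bbec' (i=0, period=4)
emit factor 2: 'aafdfceabf' (i=4, period=10)
emit factor 3: 'a' (i=14, period=1)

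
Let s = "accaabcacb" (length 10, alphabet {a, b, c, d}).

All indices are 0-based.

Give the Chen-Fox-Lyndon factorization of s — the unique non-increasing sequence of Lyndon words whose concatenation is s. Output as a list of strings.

emit factor 1: 'acc' (i=0, period=3)
emit factor 2: 'aabcacb' (i=3, period=7)

["acc", "aabcacb"]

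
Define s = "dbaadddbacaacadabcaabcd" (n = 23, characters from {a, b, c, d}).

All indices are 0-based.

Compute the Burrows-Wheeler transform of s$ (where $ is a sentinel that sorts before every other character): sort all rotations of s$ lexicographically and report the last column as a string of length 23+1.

rank  rotation                  last
    0  $dbaadddbacaacadabcaabcd  d
    1  aabcd$dbaadddbacaacadabc  c
    2  aacadabcaabcd$dbaadddbac  c
    3  aadddbacaacadabcaabcd$db  b
    4  abcaabcd$dbaadddbacaacad  d
    5  abcd$dbaadddbacaacadabca  a
    6  acaacadabcaabcd$dbaadddb  b
    7  acadabcaabcd$dbaadddbaca  a
    8  adabcaabcd$dbaadddbacaac  c
    9  adddbacaacadabcaabcd$dba  a
   10  baadddbacaacadabcaabcd$d  d
   11  bacaacadabcaabcd$dbaaddd  d
   12  bcaabcd$dbaadddbacaacada  a
   13  bcd$dbaadddbacaacadabcaa  a
   14  caabcd$dbaadddbacaacadab  b
   15  caacadabcaabcd$dbaadddba  a
   16  cadabcaabcd$dbaadddbacaa  a
   17  cd$dbaadddbacaacadabcaab  b
   18  d$dbaadddbacaacadabcaabc  c
   19  dabcaabcd$dbaadddbacaaca  a
   20  dbaadddbacaacadabcaabcd$  $
   21  dbacaacadabcaabcd$dbaadd  d
   22  ddbacaacadabcaabcd$dbaad  d
   23  dddbacaacadabcaabcd$dbaa  a

dccbdabacaddaabaabca$dda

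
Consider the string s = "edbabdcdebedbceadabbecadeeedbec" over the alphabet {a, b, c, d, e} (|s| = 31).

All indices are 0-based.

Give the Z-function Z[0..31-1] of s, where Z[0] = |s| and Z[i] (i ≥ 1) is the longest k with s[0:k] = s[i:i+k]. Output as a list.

[31, 0, 0, 0, 0, 0, 0, 0, 1, 0, 3, 0, 0, 0, 1, 0, 0, 0, 0, 0, 1, 0, 0, 0, 1, 1, 3, 0, 0, 1, 0]

Z[0]=31
i=1: i≥r, start 0; Z[1]=0
i=2: i≥r, start 0; Z[2]=0
i=3: i≥r, start 0; Z[3]=0
i=4: i≥r, start 0; Z[4]=0
i=5: i≥r, start 0; Z[5]=0
i=6: i≥r, start 0; Z[6]=0
i=7: i≥r, start 0; Z[7]=0
i=8: i≥r, start 0; Z[8]=1 extend→box=[8,9)
i=9: i≥r, start 0; Z[9]=0
i=10: i≥r, start 0; Z[10]=3 extend→box=[10,13)
i=11: min(r-i=2, Z[1]=0)=0; Z[11]=0
i=12: min(r-i=1, Z[2]=0)=0; Z[12]=0
i=13: i≥r, start 0; Z[13]=0
i=14: i≥r, start 0; Z[14]=1 extend→box=[14,15)
i=15: i≥r, start 0; Z[15]=0
i=16: i≥r, start 0; Z[16]=0
i=17: i≥r, start 0; Z[17]=0
i=18: i≥r, start 0; Z[18]=0
i=19: i≥r, start 0; Z[19]=0
i=20: i≥r, start 0; Z[20]=1 extend→box=[20,21)
i=21: i≥r, start 0; Z[21]=0
i=22: i≥r, start 0; Z[22]=0
i=23: i≥r, start 0; Z[23]=0
i=24: i≥r, start 0; Z[24]=1 extend→box=[24,25)
i=25: i≥r, start 0; Z[25]=1 extend→box=[25,26)
i=26: i≥r, start 0; Z[26]=3 extend→box=[26,29)
i=27: min(r-i=2, Z[1]=0)=0; Z[27]=0
i=28: min(r-i=1, Z[2]=0)=0; Z[28]=0
i=29: i≥r, start 0; Z[29]=1 extend→box=[29,30)
i=30: i≥r, start 0; Z[30]=0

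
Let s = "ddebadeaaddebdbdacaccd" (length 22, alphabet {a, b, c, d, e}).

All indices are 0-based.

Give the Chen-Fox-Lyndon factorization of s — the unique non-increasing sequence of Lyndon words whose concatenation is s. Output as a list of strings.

emit factor 1: 'dde' (i=0, period=3)
emit factor 2: 'b' (i=3, period=1)
emit factor 3: 'ade' (i=4, period=3)
emit factor 4: 'aaddebdbdacaccd' (i=7, period=15)

["dde", "b", "ade", "aaddebdbdacaccd"]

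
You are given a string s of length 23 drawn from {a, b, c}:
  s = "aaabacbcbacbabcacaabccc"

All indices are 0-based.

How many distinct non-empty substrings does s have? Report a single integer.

rank→(start, suffix):
  0 → (0, 'aaabacbcbacbabcacaabccc')
  1 → (1, 'aabacbcbacbabcacaabccc')
  2 → (17, 'aabccc')
  3 → (2, 'abacbcbacbabcacaabccc')
  4 → (12, 'abcacaabccc')
  5 → (18, 'abccc')
  6 → (15, 'acaabccc')
  7 → (9, 'acbabcacaabccc')
  8 → (4, 'acbcbacbabcacaabccc')
  9 → (11, 'babcacaabccc')
  10 → (8, 'bacbabcacaabccc')
  11 → (3, 'bacbcbacbabcacaabccc')
  12 → (13, 'bcacaabccc')
  13 → (6, 'bcbacbabcacaabccc')
  14 → (19, 'bccc')
  15 → (22, 'c')
  16 → (16, 'caabccc')
  17 → (14, 'cacaabccc')
  18 → (10, 'cbabcacaabccc')
  19 → (7, 'cbacbabcacaabccc')
  20 → (5, 'cbcbacbabcacaabccc')
  21 → (21, 'cc')
  22 → (20, 'ccc')

SA = [0, 1, 17, 2, 12, 18, 15, 9, 4, 11, 8, 3, 13, 6, 19, 22, 16, 14, 10, 7, 5, 21, 20]
rank  pair      lcp
   1  s[0:],s[1:]  2  'aa'
   2  s[1:],s[17:]  3  'aab'
   3  s[17:],s[2:]  1  'a'
   4  s[2:],s[12:]  2  'ab'
   5  s[12:],s[18:]  3  'abc'
   6  s[18:],s[15:]  1  'a'
   7  s[15:],s[9:]  2  'ac'
   8  s[9:],s[4:]  3  'acb'
   9  s[4:],s[11:]  0  ''
  10  s[11:],s[8:]  2  'ba'
  11  s[8:],s[3:]  4  'bacb'
  12  s[3:],s[13:]  1  'b'
  13  s[13:],s[6:]  2  'bc'
  14  s[6:],s[19:]  2  'bc'
  15  s[19:],s[22:]  0  ''
  16  s[22:],s[16:]  1  'c'
  17  s[16:],s[14:]  2  'ca'
  18  s[14:],s[10:]  1  'c'
  19  s[10:],s[7:]  3  'cba'
  20  s[7:],s[5:]  2  'cb'
  21  s[5:],s[21:]  1  'c'
  22  s[21:],s[20:]  2  'cc'

n(n+1)/2 = 23·24/2 = 276
Σ LCP = 0 + 2 + 3 + 1 + 2 + 3 + 1 + 2 + 3 + 0 + 2 + 4 + 1 + 2 + 2 + 0 + 1 + 2 + 1 + 3 + 2 + 1 + 2 = 40
distinct = 276 − 40 = 236

236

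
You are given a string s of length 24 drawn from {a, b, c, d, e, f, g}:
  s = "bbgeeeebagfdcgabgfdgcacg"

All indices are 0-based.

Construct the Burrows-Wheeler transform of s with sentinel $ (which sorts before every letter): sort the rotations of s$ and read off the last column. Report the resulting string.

rank  rotation                   last
    0  $bbgeeeebagfdcgabgfdgcacg  g
    1  abgfdgcacg$bbgeeeebagfdcg  g
    2  acg$bbgeeeebagfdcgabgfdgc  c
    3  agfdcgabgfdgcacg$bbgeeeeb  b
    4  bagfdcgabgfdgcacg$bbgeeee  e
    5  bbgeeeebagfdcgabgfdgcacg$  $
    6  bgeeeebagfdcgabgfdgcacg$b  b
    7  bgfdgcacg$bbgeeeebagfdcga  a
    8  cacg$bbgeeeebagfdcgabgfdg  g
    9  cg$bbgeeeebagfdcgabgfdgca  a
   10  cgabgfdgcacg$bbgeeeebagfd  d
   11  dcgabgfdgcacg$bbgeeeebagf  f
   12  dgcacg$bbgeeeebagfdcgabgf  f
   13  ebagfdcgabgfdgcacg$bbgeee  e
   14  eebagfdcgabgfdgcacg$bbgee  e
   15  eeebagfdcgabgfdgcacg$bbge  e
   16  eeeebagfdcgabgfdgcacg$bbg  g
   17  fdcgabgfdgcacg$bbgeeeebag  g
   18  fdgcacg$bbgeeeebagfdcgabg  g
   19  g$bbgeeeebagfdcgabgfdgcac  c
   20  gabgfdgcacg$bbgeeeebagfdc  c
   21  gcacg$bbgeeeebagfdcgabgfd  d
   22  geeeebagfdcgabgfdgcacg$bb  b
   23  gfdcgabgfdgcacg$bbgeeeeba  a
   24  gfdgcacg$bbgeeeebagfdcgab  b

ggcbe$bagadffeeegggccdbab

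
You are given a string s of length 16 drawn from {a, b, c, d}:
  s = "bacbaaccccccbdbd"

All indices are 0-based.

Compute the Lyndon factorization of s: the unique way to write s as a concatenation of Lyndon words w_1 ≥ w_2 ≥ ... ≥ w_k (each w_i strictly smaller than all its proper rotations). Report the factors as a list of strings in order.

emit factor 1: 'b' (i=0, period=1)
emit factor 2: 'acb' (i=1, period=3)
emit factor 3: 'aaccccccbdbd' (i=4, period=12)

["b", "acb", "aaccccccbdbd"]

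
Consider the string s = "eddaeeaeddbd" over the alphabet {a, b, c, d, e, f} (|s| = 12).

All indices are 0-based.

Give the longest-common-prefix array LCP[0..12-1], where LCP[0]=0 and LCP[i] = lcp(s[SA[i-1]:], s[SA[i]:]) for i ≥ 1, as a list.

rank | idx | suffix
   0 |   6 | aeddbd
   1 |   3 | aeeaeddbd
   2 |  10 | bd
   3 |  11 | d
   4 |   2 | daeeaeddbd
   5 |   9 | dbd
   6 |   1 | ddaeeaeddbd
   7 |   8 | ddbd
   8 |   5 | eaeddbd
   9 |   0 | eddaeeaeddbd
  10 |   7 | eddbd
  11 |   4 | eeaeddbd

SA = [6, 3, 10, 11, 2, 9, 1, 8, 5, 0, 7, 4]
rank  pair      lcp
   1  s[6:],s[3:]  2  'ae'
   2  s[3:],s[10:]  0  ''
   3  s[10:],s[11:]  0  ''
   4  s[11:],s[2:]  1  'd'
   5  s[2:],s[9:]  1  'd'
   6  s[9:],s[1:]  1  'd'
   7  s[1:],s[8:]  2  'dd'
   8  s[8:],s[5:]  0  ''
   9  s[5:],s[0:]  1  'e'
  10  s[0:],s[7:]  3  'edd'
  11  s[7:],s[4:]  1  'e'

[0, 2, 0, 0, 1, 1, 1, 2, 0, 1, 3, 1]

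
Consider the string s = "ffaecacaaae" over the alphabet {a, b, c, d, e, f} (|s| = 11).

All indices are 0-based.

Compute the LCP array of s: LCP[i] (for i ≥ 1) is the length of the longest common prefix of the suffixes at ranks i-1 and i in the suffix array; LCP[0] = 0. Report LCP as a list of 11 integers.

sorted suffixes:
  #0 SA[0]=7  'aaae'
  #1 SA[1]=8  'aae'
  #2 SA[2]=5  'acaaae'
  #3 SA[3]=9  'ae'
  #4 SA[4]=2  'aecacaaae'
  #5 SA[5]=6  'caaae'
  #6 SA[6]=4  'cacaaae'
  #7 SA[7]=10  'e'
  #8 SA[8]=3  'ecacaaae'
  #9 SA[9]=1  'faecacaaae'
  #10 SA[10]=0  'ffaecacaaae'

SA = [7, 8, 5, 9, 2, 6, 4, 10, 3, 1, 0]
rank  pair      lcp
   1  s[7:],s[8:]  2  'aa'
   2  s[8:],s[5:]  1  'a'
   3  s[5:],s[9:]  1  'a'
   4  s[9:],s[2:]  2  'ae'
   5  s[2:],s[6:]  0  ''
   6  s[6:],s[4:]  2  'ca'
   7  s[4:],s[10:]  0  ''
   8  s[10:],s[3:]  1  'e'
   9  s[3:],s[1:]  0  ''
  10  s[1:],s[0:]  1  'f'

[0, 2, 1, 1, 2, 0, 2, 0, 1, 0, 1]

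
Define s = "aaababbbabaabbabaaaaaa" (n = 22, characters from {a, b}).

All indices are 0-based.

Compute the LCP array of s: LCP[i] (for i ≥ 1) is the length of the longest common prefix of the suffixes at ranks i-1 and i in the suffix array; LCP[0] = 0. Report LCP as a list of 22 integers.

[0, 1, 2, 3, 4, 5, 3, 2, 3, 1, 4, 3, 2, 3, 0, 3, 2, 5, 3, 1, 6, 2]

rank→(start, suffix):
  0 → (21, 'a')
  1 → (20, 'aa')
  2 → (19, 'aaa')
  3 → (18, 'aaaa')
  4 → (17, 'aaaaa')
  5 → (16, 'aaaaaa')
  6 → (0, 'aaababbbabaabbabaaaaaa')
  7 → (1, 'aababbbabaabbabaaaaaa')
  8 → (10, 'aabbabaaaaaa')
  9 → (14, 'abaaaaaa')
  10 → (8, 'abaabbabaaaaaa')
  11 → (2, 'ababbbabaabbabaaaaaa')
  12 → (11, 'abbabaaaaaa')
  13 → (4, 'abbbabaabbabaaaaaa')
  14 → (15, 'baaaaaa')
  15 → (9, 'baabbabaaaaaa')
  16 → (13, 'babaaaaaa')
  17 → (7, 'babaabbabaaaaaa')
  18 → (3, 'babbbabaabbabaaaaaa')
  19 → (12, 'bbabaaaaaa')
  20 → (6, 'bbabaabbabaaaaaa')
  21 → (5, 'bbbabaabbabaaaaaa')

SA = [21, 20, 19, 18, 17, 16, 0, 1, 10, 14, 8, 2, 11, 4, 15, 9, 13, 7, 3, 12, 6, 5]
i: (SA[i-1],SA[i]) lcp shared
  1: (21,20) 1 'a'
  2: (20,19) 2 'aa'
  3: (19,18) 3 'aaa'
  4: (18,17) 4 'aaaa'
  5: (17,16) 5 'aaaaa'
  6: (16,0) 3 'aaa'
  7: (0,1) 2 'aa'
  8: (1,10) 3 'aab'
  9: (10,14) 1 'a'
  10: (14,8) 4 'abaa'
  11: (8,2) 3 'aba'
  12: (2,11) 2 'ab'
  13: (11,4) 3 'abb'
  14: (4,15) 0 ''
  15: (15,9) 3 'baa'
  16: (9,13) 2 'ba'
  17: (13,7) 5 'babaa'
  18: (7,3) 3 'bab'
  19: (3,12) 1 'b'
  20: (12,6) 6 'bbabaa'
  21: (6,5) 2 'bb'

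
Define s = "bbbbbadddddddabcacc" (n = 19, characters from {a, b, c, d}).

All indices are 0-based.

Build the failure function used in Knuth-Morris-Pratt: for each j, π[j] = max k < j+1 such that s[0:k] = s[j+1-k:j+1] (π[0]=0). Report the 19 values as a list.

[0, 1, 2, 3, 4, 0, 0, 0, 0, 0, 0, 0, 0, 0, 1, 0, 0, 0, 0]

π[0] = 0
j=1 s[j]='b': π[1]=1 (border 'b')
j=2 s[j]='b': π[2]=2 (border 'bb')
j=3 s[j]='b': π[3]=3 (border 'bbb')
j=4 s[j]='b': π[4]=4 (border 'bbbb')
j=5 s[j]='a': k: 4→3→2→1→0; π[5]=0 (border '')
j=6 s[j]='d': π[6]=0 (border '')
j=7 s[j]='d': π[7]=0 (border '')
j=8 s[j]='d': π[8]=0 (border '')
j=9 s[j]='d': π[9]=0 (border '')
j=10 s[j]='d': π[10]=0 (border '')
j=11 s[j]='d': π[11]=0 (border '')
j=12 s[j]='d': π[12]=0 (border '')
j=13 s[j]='a': π[13]=0 (border '')
j=14 s[j]='b': π[14]=1 (border 'b')
j=15 s[j]='c': k: 1→0; π[15]=0 (border '')
j=16 s[j]='a': π[16]=0 (border '')
j=17 s[j]='c': π[17]=0 (border '')
j=18 s[j]='c': π[18]=0 (border '')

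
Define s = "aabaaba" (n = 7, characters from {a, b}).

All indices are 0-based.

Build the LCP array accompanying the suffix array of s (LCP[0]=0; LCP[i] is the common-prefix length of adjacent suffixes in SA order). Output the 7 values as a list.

[0, 1, 4, 1, 3, 0, 2]

rank→(start, suffix):
  0 → (6, 'a')
  1 → (3, 'aaba')
  2 → (0, 'aabaaba')
  3 → (4, 'aba')
  4 → (1, 'abaaba')
  5 → (5, 'ba')
  6 → (2, 'baaba')

SA = [6, 3, 0, 4, 1, 5, 2]
[i] adj suffixes → lcp
  [1] 6/3 → 1 ('a')
  [2] 3/0 → 4 ('aaba')
  [3] 0/4 → 1 ('a')
  [4] 4/1 → 3 ('aba')
  [5] 1/5 → 0 ('')
  [6] 5/2 → 2 ('ba')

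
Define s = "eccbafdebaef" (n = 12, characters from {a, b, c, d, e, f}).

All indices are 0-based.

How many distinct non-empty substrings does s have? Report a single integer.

71

rank→(start, suffix):
  0 → (9, 'aef')
  1 → (4, 'afdebaef')
  2 → (8, 'baef')
  3 → (3, 'bafdebaef')
  4 → (2, 'cbafdebaef')
  5 → (1, 'ccbafdebaef')
  6 → (6, 'debaef')
  7 → (7, 'ebaef')
  8 → (0, 'eccbafdebaef')
  9 → (10, 'ef')
  10 → (11, 'f')
  11 → (5, 'fdebaef')

SA = [9, 4, 8, 3, 2, 1, 6, 7, 0, 10, 11, 5]
[i] adj suffixes → lcp
  [1] 9/4 → 1 ('a')
  [2] 4/8 → 0 ('')
  [3] 8/3 → 2 ('ba')
  [4] 3/2 → 0 ('')
  [5] 2/1 → 1 ('c')
  [6] 1/6 → 0 ('')
  [7] 6/7 → 0 ('')
  [8] 7/0 → 1 ('e')
  [9] 0/10 → 1 ('e')
  [10] 10/11 → 0 ('')
  [11] 11/5 → 1 ('f')

n(n+1)/2 = 12·13/2 = 78
Σ LCP = 0 + 1 + 0 + 2 + 0 + 1 + 0 + 0 + 1 + 1 + 0 + 1 = 7
distinct = 78 − 7 = 71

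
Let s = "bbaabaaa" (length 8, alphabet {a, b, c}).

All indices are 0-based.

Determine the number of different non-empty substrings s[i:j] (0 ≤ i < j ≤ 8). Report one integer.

26

rank→(start, suffix):
  0 → (7, 'a')
  1 → (6, 'aa')
  2 → (5, 'aaa')
  3 → (2, 'aabaaa')
  4 → (3, 'abaaa')
  5 → (4, 'baaa')
  6 → (1, 'baabaaa')
  7 → (0, 'bbaabaaa')

SA = [7, 6, 5, 2, 3, 4, 1, 0]
i: (SA[i-1],SA[i]) lcp shared
  1: (7,6) 1 'a'
  2: (6,5) 2 'aa'
  3: (5,2) 2 'aa'
  4: (2,3) 1 'a'
  5: (3,4) 0 ''
  6: (4,1) 3 'baa'
  7: (1,0) 1 'b'

n(n+1)/2 = 8·9/2 = 36
Σ LCP = 0 + 1 + 2 + 2 + 1 + 0 + 3 + 1 = 10
distinct = 36 − 10 = 26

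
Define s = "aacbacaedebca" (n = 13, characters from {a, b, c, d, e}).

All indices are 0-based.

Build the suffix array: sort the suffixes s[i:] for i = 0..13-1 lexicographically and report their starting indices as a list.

[12, 0, 4, 1, 6, 3, 10, 11, 5, 2, 8, 9, 7]

rank | idx | suffix
   0 |  12 | a
   1 |   0 | aacbacaedebca
   2 |   4 | acaedebca
   3 |   1 | acbacaedebca
   4 |   6 | aedebca
   5 |   3 | bacaedebca
   6 |  10 | bca
   7 |  11 | ca
   8 |   5 | caedebca
   9 |   2 | cbacaedebca
  10 |   8 | debca
  11 |   9 | ebca
  12 |   7 | edebca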